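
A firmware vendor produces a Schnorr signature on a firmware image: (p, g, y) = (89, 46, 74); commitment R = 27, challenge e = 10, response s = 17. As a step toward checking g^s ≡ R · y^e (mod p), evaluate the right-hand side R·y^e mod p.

14

74^2 = 5476 ≡ 47
74^4 ≡ 47^2 = 2209 ≡ 73
74^8 ≡ 73^2 = 5329 ≡ 78
10 = 8 + 2, so 74^10 ≡ 78·47 ≡ 17 (mod 89)
R · y^e ≡ 27·17 = 459 ≡ 14 (mod 89)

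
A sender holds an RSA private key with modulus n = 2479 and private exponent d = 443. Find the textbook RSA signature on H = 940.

500

Squares mod 2479: H^1≡940, H^2≡1076, H^4≡83, H^8≡1931, H^16≡345, H^32≡33, H^64≡1089, H^128≡959, H^256≡2451
443 = 256 + 128 + 32 + 16 + 8 + 2 + 1, so H^443 ≡ 2451·959·33·345·1931·1076·940 ≡ 500 (mod 2479)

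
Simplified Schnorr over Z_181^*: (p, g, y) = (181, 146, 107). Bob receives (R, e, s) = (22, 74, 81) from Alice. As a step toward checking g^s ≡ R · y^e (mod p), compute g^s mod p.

146

146^2 = 21316 ≡ 139
146^4 ≡ 139^2 = 19321 ≡ 135
146^8 ≡ 135^2 = 18225 ≡ 125
146^16 ≡ 125^2 = 15625 ≡ 59
146^32 ≡ 59^2 = 3481 ≡ 42
146^64 ≡ 42^2 = 1764 ≡ 135
81 = 64 + 16 + 1, so 146^81 ≡ 135·59·146 ≡ 146 (mod 181)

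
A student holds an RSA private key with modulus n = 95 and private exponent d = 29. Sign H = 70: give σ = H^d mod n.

40

H^2 ≡ 70^2 = 4900 ≡ 55
H^4 ≡ 55^2 = 3025 ≡ 80
H^8 ≡ 80^2 = 6400 ≡ 35
H^16 ≡ 35^2 = 1225 ≡ 85
29 = 16 + 8 + 4 + 1, so H^29 ≡ 85·35·80·70 ≡ 40 (mod 95)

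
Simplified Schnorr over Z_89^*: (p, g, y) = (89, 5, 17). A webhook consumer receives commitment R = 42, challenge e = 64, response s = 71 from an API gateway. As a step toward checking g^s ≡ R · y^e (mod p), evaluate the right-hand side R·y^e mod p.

79

17^2 = 289 ≡ 22
17^4 ≡ 22^2 = 484 ≡ 39
17^8 ≡ 39^2 = 1521 ≡ 8
17^16 ≡ 8^2 = 64
17^32 ≡ 64^2 = 4096 ≡ 2
17^64 ≡ 2^2 = 4
R · y^e ≡ 42·4 = 168 ≡ 79 (mod 89)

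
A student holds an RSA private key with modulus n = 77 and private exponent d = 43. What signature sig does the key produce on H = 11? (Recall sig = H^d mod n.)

11

H^2 ≡ 11^2 = 121 ≡ 44
H^4 ≡ 44^2 = 1936 ≡ 11
H^8 ≡ 11^2 = 121 ≡ 44
H^16 ≡ 44^2 = 1936 ≡ 11
H^32 ≡ 11^2 = 121 ≡ 44
43 = 32 + 8 + 2 + 1, so H^43 ≡ 44·44·44·11 ≡ 11 (mod 77)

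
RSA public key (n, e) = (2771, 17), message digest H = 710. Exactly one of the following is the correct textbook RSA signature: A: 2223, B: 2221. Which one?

A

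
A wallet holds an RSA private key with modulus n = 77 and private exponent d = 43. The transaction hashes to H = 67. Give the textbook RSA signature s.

Squares mod 77: H^1≡67, H^2≡23, H^4≡67, H^8≡23, H^16≡67, H^32≡23
43 = 32 + 8 + 2 + 1, so H^43 ≡ 23·23·23·67 ≡ 67 (mod 77)

67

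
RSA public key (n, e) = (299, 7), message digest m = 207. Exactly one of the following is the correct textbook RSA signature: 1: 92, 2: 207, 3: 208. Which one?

2

Candidate 1: Squares mod 299: 92^1≡92, 92^2≡92, 92^4≡92; 7 = 4 + 2 + 1, so 92^7 ≡ 92·92·92 ≡ 92 (mod 299)
Candidate 2: Squares mod 299: 207^1≡207, 207^2≡92, 207^4≡92; 7 = 4 + 2 + 1, so 207^7 ≡ 92·92·207 ≡ 207 (mod 299)
  → matches m = 207
Candidate 3: Squares mod 299: 208^1≡208, 208^2≡208, 208^4≡208; 7 = 4 + 2 + 1, so 208^7 ≡ 208·208·208 ≡ 208 (mod 299)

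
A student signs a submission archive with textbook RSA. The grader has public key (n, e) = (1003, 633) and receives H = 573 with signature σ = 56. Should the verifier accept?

accept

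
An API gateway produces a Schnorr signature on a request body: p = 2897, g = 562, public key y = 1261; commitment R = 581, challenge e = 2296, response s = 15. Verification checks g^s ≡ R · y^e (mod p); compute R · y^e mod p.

Squares mod 2897: 1261^1≡1261, 1261^2≡2565, 1261^4≡138, 1261^8≡1662, 1261^16≡1403, 1261^32≡1346, 1261^64≡1091, 1261^128≡2511, 1261^256≡1249, 1261^512≡1415, 1261^1024≡398, 1261^2048≡1966
2296 = 2048 + 128 + 64 + 32 + 16 + 8, so 1261^2296 ≡ 1966·2511·1091·1346·1403·1662 ≡ 585 (mod 2897)
R · y^e ≡ 581·585 = 339885 ≡ 936 (mod 2897)

936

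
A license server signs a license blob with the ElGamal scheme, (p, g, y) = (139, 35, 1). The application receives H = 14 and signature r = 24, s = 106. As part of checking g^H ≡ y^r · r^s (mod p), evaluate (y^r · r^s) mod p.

1^2 = 1
1^4 ≡ 1^2 = 1
1^8 ≡ 1^2 = 1
1^16 ≡ 1^2 = 1
24 = 16 + 8, so 1^24 ≡ 1·1 ≡ 1 (mod 139)
24^2 = 576 ≡ 20
24^4 ≡ 20^2 = 400 ≡ 122
24^8 ≡ 122^2 = 14884 ≡ 11
24^16 ≡ 11^2 = 121
24^32 ≡ 121^2 = 14641 ≡ 46
24^64 ≡ 46^2 = 2116 ≡ 31
106 = 64 + 32 + 8 + 2, so 24^106 ≡ 31·46·11·20 ≡ 136 (mod 139)
y^r · r^s ≡ 1·136 = 136 ≡ 136 (mod 139)

136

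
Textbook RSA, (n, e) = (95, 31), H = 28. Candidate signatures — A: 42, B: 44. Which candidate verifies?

A

Candidate A: Squares mod 95: 42^1≡42, 42^2≡54, 42^4≡66, 42^8≡81, 42^16≡6; 31 = 16 + 8 + 4 + 2 + 1, so 42^31 ≡ 6·81·66·54·42 ≡ 28 (mod 95)
  → matches H = 28
Candidate B: Squares mod 95: 44^1≡44, 44^2≡36, 44^4≡61, 44^8≡16, 44^16≡66; 31 = 16 + 8 + 4 + 2 + 1, so 44^31 ≡ 66·16·61·36·44 ≡ 4 (mod 95)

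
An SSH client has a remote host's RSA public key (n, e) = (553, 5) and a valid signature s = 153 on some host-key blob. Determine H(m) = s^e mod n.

272

s^2 ≡ 153^2 = 23409 ≡ 183
s^4 ≡ 183^2 = 33489 ≡ 309
5 = 4 + 1, so s^5 ≡ 309·153 ≡ 272 (mod 553)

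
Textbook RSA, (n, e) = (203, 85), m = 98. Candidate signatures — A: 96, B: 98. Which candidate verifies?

Candidate A: 96^2 = 9216 ≡ 81; 96^4 ≡ 81^2 = 6561 ≡ 65; 96^8 ≡ 65^2 = 4225 ≡ 165; 96^16 ≡ 165^2 = 27225 ≡ 23; 96^32 ≡ 23^2 = 529 ≡ 123; 96^64 ≡ 123^2 = 15129 ≡ 107; 85 = 64 + 16 + 4 + 1, so 96^85 ≡ 107·23·65·96 ≡ 96 (mod 203)
Candidate B: 98^2 = 9604 ≡ 63; 98^4 ≡ 63^2 = 3969 ≡ 112; 98^8 ≡ 112^2 = 12544 ≡ 161; 98^16 ≡ 161^2 = 25921 ≡ 140; 98^32 ≡ 140^2 = 19600 ≡ 112; 98^64 ≡ 112^2 = 12544 ≡ 161; 85 = 64 + 16 + 4 + 1, so 98^85 ≡ 161·140·112·98 ≡ 98 (mod 203)
  → matches m = 98

B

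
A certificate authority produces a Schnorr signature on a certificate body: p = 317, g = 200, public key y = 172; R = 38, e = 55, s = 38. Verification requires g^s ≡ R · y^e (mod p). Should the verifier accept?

accept

g^s mod p:
200^2 = 40000 ≡ 58
200^4 ≡ 58^2 = 3364 ≡ 194
200^8 ≡ 194^2 = 37636 ≡ 230
200^16 ≡ 230^2 = 52900 ≡ 278
200^32 ≡ 278^2 = 77284 ≡ 253
38 = 32 + 4 + 2, so 200^38 ≡ 253·194·58 ≡ 96 (mod 317)
R · y^e mod p:
172^2 = 29584 ≡ 103
172^4 ≡ 103^2 = 10609 ≡ 148
172^8 ≡ 148^2 = 21904 ≡ 31
172^16 ≡ 31^2 = 961 ≡ 10
172^32 ≡ 10^2 = 100
55 = 32 + 16 + 4 + 2 + 1, so 172^55 ≡ 100·10·148·103·172 ≡ 136 (mod 317)
38·136 = 5168 ≡ 96 (mod 317)
96 ≡ 96 (mod 317); signature holds.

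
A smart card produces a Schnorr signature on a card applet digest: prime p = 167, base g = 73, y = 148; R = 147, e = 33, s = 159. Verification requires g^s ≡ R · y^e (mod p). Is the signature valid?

invalid

g^s mod p:
73^2 = 5329 ≡ 152
73^4 ≡ 152^2 = 23104 ≡ 58
73^8 ≡ 58^2 = 3364 ≡ 24
73^16 ≡ 24^2 = 576 ≡ 75
73^32 ≡ 75^2 = 5625 ≡ 114
73^64 ≡ 114^2 = 12996 ≡ 137
73^128 ≡ 137^2 = 18769 ≡ 65
159 = 128 + 16 + 8 + 4 + 2 + 1, so 73^159 ≡ 65·75·24·58·152·73 ≡ 10 (mod 167)
R · y^e mod p:
148^2 = 21904 ≡ 27
148^4 ≡ 27^2 = 729 ≡ 61
148^8 ≡ 61^2 = 3721 ≡ 47
148^16 ≡ 47^2 = 2209 ≡ 38
148^32 ≡ 38^2 = 1444 ≡ 108
33 = 32 + 1, so 148^33 ≡ 108·148 ≡ 119 (mod 167)
147·119 = 17493 ≡ 125 (mod 167)
10 ≠ 125; the check fails.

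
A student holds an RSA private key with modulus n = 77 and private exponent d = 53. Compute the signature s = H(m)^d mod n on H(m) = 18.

Squares mod 77: (H(m))^1≡18, (H(m))^2≡16, (H(m))^4≡25, (H(m))^8≡9, (H(m))^16≡4, (H(m))^32≡16
53 = 32 + 16 + 4 + 1, so (H(m))^53 ≡ 16·4·25·18 ≡ 2 (mod 77)

2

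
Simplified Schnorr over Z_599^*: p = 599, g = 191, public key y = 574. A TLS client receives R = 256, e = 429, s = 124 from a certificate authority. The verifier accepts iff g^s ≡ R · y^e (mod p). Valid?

no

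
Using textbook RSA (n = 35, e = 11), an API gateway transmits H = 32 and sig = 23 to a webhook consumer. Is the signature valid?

valid

sig^11 mod 35 = 32
32 = H, so the signature checks out.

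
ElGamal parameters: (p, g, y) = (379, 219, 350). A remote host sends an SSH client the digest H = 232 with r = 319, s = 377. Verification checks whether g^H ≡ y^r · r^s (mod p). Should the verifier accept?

accept

Left side g^H mod p:
219^2 = 47961 ≡ 207
219^4 ≡ 207^2 = 42849 ≡ 22
219^8 ≡ 22^2 = 484 ≡ 105
219^16 ≡ 105^2 = 11025 ≡ 34
219^32 ≡ 34^2 = 1156 ≡ 19
219^64 ≡ 19^2 = 361
219^128 ≡ 361^2 = 130321 ≡ 324
232 = 128 + 64 + 32 + 8, so 219^232 ≡ 324·361·19·105 ≡ 81 (mod 379)
Right side y^r · r^s mod p:
350^2 = 122500 ≡ 83
350^4 ≡ 83^2 = 6889 ≡ 67
350^8 ≡ 67^2 = 4489 ≡ 320
350^16 ≡ 320^2 = 102400 ≡ 70
350^32 ≡ 70^2 = 4900 ≡ 352
350^64 ≡ 352^2 = 123904 ≡ 350
350^128 ≡ 350^2 = 122500 ≡ 83
350^256 ≡ 83^2 = 6889 ≡ 67
319 = 256 + 32 + 16 + 8 + 4 + 2 + 1, so 350^319 ≡ 67·352·70·320·67·83·350 ≡ 67 (mod 379)
319^2 = 101761 ≡ 189
319^4 ≡ 189^2 = 35721 ≡ 95
319^8 ≡ 95^2 = 9025 ≡ 308
319^16 ≡ 308^2 = 94864 ≡ 114
319^32 ≡ 114^2 = 12996 ≡ 110
319^64 ≡ 110^2 = 12100 ≡ 351
319^128 ≡ 351^2 = 123201 ≡ 26
319^256 ≡ 26^2 = 676 ≡ 297
377 = 256 + 64 + 32 + 16 + 8 + 1, so 319^377 ≡ 297·351·110·114·308·319 ≡ 120 (mod 379)
67·120 = 8040 ≡ 81 (mod 379)
81 ≡ 81 (mod 379), so the signature is genuine.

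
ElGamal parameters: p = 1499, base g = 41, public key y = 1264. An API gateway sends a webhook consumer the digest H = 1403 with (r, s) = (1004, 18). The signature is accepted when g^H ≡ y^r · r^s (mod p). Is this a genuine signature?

Left side g^H mod p:
Squares mod 1499: 41^1≡41, 41^2≡182, 41^4≡146, 41^8≡330, 41^16≡972, 41^32≡414, 41^64≡510, 41^128≡773, 41^256≡927, 41^512≡402, 41^1024≡1211
1403 = 1024 + 256 + 64 + 32 + 16 + 8 + 2 + 1, so 41^1403 ≡ 1211·927·510·414·972·330·182·41 ≡ 212 (mod 1499)
Right side y^r · r^s mod p:
Squares mod 1499: 1264^1≡1264, 1264^2≡1261, 1264^4≡1181, 1264^8≡691, 1264^16≡799, 1264^32≡1326, 1264^64≡1448, 1264^128≡1102, 1264^256≡214, 1264^512≡826
1004 = 512 + 256 + 128 + 64 + 32 + 8 + 4, so 1264^1004 ≡ 826·214·1102·1448·1326·691·1181 ≡ 1345 (mod 1499)
Squares mod 1499: 1004^1≡1004, 1004^2≡688, 1004^4≡1159, 1004^8≡177, 1004^16≡1349
18 = 16 + 2, so 1004^18 ≡ 1349·688 ≡ 231 (mod 1499)
1345·231 = 310695 ≡ 402 (mod 1499)
212 ≠ 402, so verification fails.

forged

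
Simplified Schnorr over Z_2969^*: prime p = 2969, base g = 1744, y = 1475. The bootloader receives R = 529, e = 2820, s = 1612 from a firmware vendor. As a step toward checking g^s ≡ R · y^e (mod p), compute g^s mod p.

986

Squares mod 2969: 1744^1≡1744, 1744^2≡1280, 1744^4≡2481, 1744^8≡624, 1744^16≡437, 1744^32≡953, 1744^64≡2664, 1744^128≡986, 1744^256≡1333, 1744^512≡1427, 1744^1024≡2564
1612 = 1024 + 512 + 64 + 8 + 4, so 1744^1612 ≡ 2564·1427·2664·624·2481 ≡ 986 (mod 2969)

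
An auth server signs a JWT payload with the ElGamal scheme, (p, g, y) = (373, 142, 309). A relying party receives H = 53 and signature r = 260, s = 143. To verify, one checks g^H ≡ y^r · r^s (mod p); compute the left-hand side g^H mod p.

142^53 mod 373 = 234

234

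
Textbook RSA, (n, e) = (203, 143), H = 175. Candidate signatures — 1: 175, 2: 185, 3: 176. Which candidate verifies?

1

Candidate 1: 175^143 mod 203 = 175
  → matches H = 175
Candidate 2: 185^143 mod 203 = 26
Candidate 3: 176^143 mod 203 = 8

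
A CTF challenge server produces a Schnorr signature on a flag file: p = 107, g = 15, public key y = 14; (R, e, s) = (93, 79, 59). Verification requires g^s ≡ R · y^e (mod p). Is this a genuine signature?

forged

g^s mod p:
Squares mod 107: 15^1≡15, 15^2≡11, 15^4≡14, 15^8≡89, 15^16≡3, 15^32≡9
59 = 32 + 16 + 8 + 2 + 1, so 15^59 ≡ 9·3·89·11·15 ≡ 60 (mod 107)
R · y^e mod p:
Squares mod 107: 14^1≡14, 14^2≡89, 14^4≡3, 14^8≡9, 14^16≡81, 14^32≡34, 14^64≡86
79 = 64 + 8 + 4 + 2 + 1, so 14^79 ≡ 86·9·3·89·14 ≡ 39 (mod 107)
93·39 = 3627 ≡ 96 (mod 107)
60 ≠ 96; the check fails.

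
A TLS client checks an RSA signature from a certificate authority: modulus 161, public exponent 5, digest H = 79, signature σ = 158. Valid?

yes

σ^2 ≡ 158^2 = 24964 ≡ 9
σ^4 ≡ 9^2 = 81
5 = 4 + 1, so σ^5 ≡ 81·158 ≡ 79 (mod 161)
79 = H, so the signature checks out.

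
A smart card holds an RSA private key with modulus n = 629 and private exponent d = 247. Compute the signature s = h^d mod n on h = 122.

h^247 mod 629 = 11

11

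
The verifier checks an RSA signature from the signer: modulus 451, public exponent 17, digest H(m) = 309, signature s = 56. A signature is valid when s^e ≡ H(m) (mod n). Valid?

s^2 ≡ 56^2 = 3136 ≡ 430
s^4 ≡ 430^2 = 184900 ≡ 441
s^8 ≡ 441^2 = 194481 ≡ 100
s^16 ≡ 100^2 = 10000 ≡ 78
17 = 16 + 1, so s^17 ≡ 78·56 ≡ 309 (mod 451)
309 = H(m), so the signature checks out.

yes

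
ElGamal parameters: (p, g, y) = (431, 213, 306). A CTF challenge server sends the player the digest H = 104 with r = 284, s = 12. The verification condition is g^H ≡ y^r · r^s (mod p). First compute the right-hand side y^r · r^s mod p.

88

Squares mod 431: 306^1≡306, 306^2≡109, 306^4≡244, 306^8≡58, 306^16≡347, 306^32≡160, 306^64≡171, 306^128≡364, 306^256≡179
284 = 256 + 16 + 8 + 4, so 306^284 ≡ 179·347·58·244 ≡ 400 (mod 431)
Squares mod 431: 284^1≡284, 284^2≡59, 284^4≡33, 284^8≡227
12 = 8 + 4, so 284^12 ≡ 227·33 ≡ 164 (mod 431)
y^r · r^s ≡ 400·164 = 65600 ≡ 88 (mod 431)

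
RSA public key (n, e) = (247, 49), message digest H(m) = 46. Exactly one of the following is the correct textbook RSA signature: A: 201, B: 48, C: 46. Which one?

Candidate A: Squares mod 247: 201^1≡201, 201^2≡140, 201^4≡87, 201^8≡159, 201^16≡87, 201^32≡159; 49 = 32 + 16 + 1, so 201^49 ≡ 159·87·201 ≡ 201 (mod 247)
Candidate B: Squares mod 247: 48^1≡48, 48^2≡81, 48^4≡139, 48^8≡55, 48^16≡61, 48^32≡16; 49 = 32 + 16 + 1, so 48^49 ≡ 16·61·48 ≡ 165 (mod 247)
Candidate C: Squares mod 247: 46^1≡46, 46^2≡140, 46^4≡87, 46^8≡159, 46^16≡87, 46^32≡159; 49 = 32 + 16 + 1, so 46^49 ≡ 159·87·46 ≡ 46 (mod 247)
  → matches H(m) = 46

C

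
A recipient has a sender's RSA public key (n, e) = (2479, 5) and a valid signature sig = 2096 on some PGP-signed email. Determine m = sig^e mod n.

1186

sig^2 ≡ 2096^2 = 4393216 ≡ 428
sig^4 ≡ 428^2 = 183184 ≡ 2217
5 = 4 + 1, so sig^5 ≡ 2217·2096 ≡ 1186 (mod 2479)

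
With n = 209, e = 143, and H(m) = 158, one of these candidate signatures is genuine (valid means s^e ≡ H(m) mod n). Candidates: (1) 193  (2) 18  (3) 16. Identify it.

Candidate 1: 193^143 mod 209 = 51
Candidate 2: 18^143 mod 209 = 189
Candidate 3: 16^143 mod 209 = 158
  → matches H(m) = 158

3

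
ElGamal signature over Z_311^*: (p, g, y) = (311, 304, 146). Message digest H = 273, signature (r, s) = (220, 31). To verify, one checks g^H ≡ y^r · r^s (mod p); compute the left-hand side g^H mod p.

41

304^2 = 92416 ≡ 49
304^4 ≡ 49^2 = 2401 ≡ 224
304^8 ≡ 224^2 = 50176 ≡ 105
304^16 ≡ 105^2 = 11025 ≡ 140
304^32 ≡ 140^2 = 19600 ≡ 7
304^64 ≡ 7^2 = 49
304^128 ≡ 49^2 = 2401 ≡ 224
304^256 ≡ 224^2 = 50176 ≡ 105
273 = 256 + 16 + 1, so 304^273 ≡ 105·140·304 ≡ 41 (mod 311)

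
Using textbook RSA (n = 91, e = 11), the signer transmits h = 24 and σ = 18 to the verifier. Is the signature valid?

invalid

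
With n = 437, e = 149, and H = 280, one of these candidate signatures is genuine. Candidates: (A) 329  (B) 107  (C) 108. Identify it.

C

Candidate A: Squares mod 437: 329^1≡329, 329^2≡302, 329^4≡308, 329^8≡35, 329^16≡351, 329^32≡404, 329^64≡215, 329^128≡340; 149 = 128 + 16 + 4 + 1, so 329^149 ≡ 340·351·308·329 ≡ 157 (mod 437)
Candidate B: Squares mod 437: 107^1≡107, 107^2≡87, 107^4≡140, 107^8≡372, 107^16≡292, 107^32≡49, 107^64≡216, 107^128≡334; 149 = 128 + 16 + 4 + 1, so 107^149 ≡ 334·292·140·107 ≡ 217 (mod 437)
Candidate C: Squares mod 437: 108^1≡108, 108^2≡302, 108^4≡308, 108^8≡35, 108^16≡351, 108^32≡404, 108^64≡215, 108^128≡340; 149 = 128 + 16 + 4 + 1, so 108^149 ≡ 340·351·308·108 ≡ 280 (mod 437)
  → matches H = 280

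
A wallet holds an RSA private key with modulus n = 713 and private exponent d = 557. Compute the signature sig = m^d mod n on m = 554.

542

Squares mod 713: m^1≡554, m^2≡326, m^4≡39, m^8≡95, m^16≡469, m^32≡357, m^64≡535, m^128≡312, m^256≡376, m^512≡202
557 = 512 + 32 + 8 + 4 + 1, so m^557 ≡ 202·357·95·39·554 ≡ 542 (mod 713)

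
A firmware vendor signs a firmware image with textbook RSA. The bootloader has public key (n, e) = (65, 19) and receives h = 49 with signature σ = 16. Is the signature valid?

invalid

σ^2 ≡ 16^2 = 256 ≡ 61
σ^4 ≡ 61^2 = 3721 ≡ 16
σ^8 ≡ 16^2 = 256 ≡ 61
σ^16 ≡ 61^2 = 3721 ≡ 16
19 = 16 + 2 + 1, so σ^19 ≡ 16·61·16 ≡ 16 (mod 65)
16 ≠ 49, so verification fails.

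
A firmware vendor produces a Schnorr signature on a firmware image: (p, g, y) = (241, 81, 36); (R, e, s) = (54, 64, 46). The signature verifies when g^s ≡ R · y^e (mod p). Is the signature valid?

g^s mod p:
Squares mod 241: 81^1≡81, 81^2≡54, 81^4≡24, 81^8≡94, 81^16≡160, 81^32≡54
46 = 32 + 8 + 4 + 2, so 81^46 ≡ 54·94·24·54 ≡ 160 (mod 241)
R · y^e mod p:
Squares mod 241: 36^1≡36, 36^2≡91, 36^4≡87, 36^8≡98, 36^16≡205, 36^32≡91, 36^64≡87
36^64 ≡ 87 (mod 241)
54·87 = 4698 ≡ 119 (mod 241)
160 ≠ 119; the check fails.

invalid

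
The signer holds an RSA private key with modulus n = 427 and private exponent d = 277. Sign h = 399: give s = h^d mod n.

84

Squares mod 427: h^1≡399, h^2≡357, h^4≡203, h^8≡217, h^16≡119, h^32≡70, h^64≡203, h^128≡217, h^256≡119
277 = 256 + 16 + 4 + 1, so h^277 ≡ 119·119·203·399 ≡ 84 (mod 427)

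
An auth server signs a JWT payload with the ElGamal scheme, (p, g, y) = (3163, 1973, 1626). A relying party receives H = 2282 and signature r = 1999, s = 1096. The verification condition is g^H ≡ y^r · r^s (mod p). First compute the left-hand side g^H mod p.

Squares mod 3163: 1973^1≡1973, 1973^2≡2239, 1973^4≡2929, 1973^8≡985, 1973^16≡2347, 1973^32≡1626, 1973^64≡2771, 1973^128≡1840, 1973^256≡1190, 1973^512≡2239, 1973^1024≡2929, 1973^2048≡985
2282 = 2048 + 128 + 64 + 32 + 8 + 2, so 1973^2282 ≡ 985·1840·2771·1626·985·2239 ≡ 2929 (mod 3163)

2929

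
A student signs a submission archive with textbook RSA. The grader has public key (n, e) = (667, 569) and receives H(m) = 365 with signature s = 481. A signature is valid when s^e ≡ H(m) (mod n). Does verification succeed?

passes

Squares mod 667: s^1≡481, s^2≡579, s^4≡407, s^8≡233, s^16≡262, s^32≡610, s^64≡581, s^128≡59, s^256≡146, s^512≡639
569 = 512 + 32 + 16 + 8 + 1, so s^569 ≡ 639·610·262·233·481 ≡ 365 (mod 667)
Since 365 equals the digest 365, verification succeeds.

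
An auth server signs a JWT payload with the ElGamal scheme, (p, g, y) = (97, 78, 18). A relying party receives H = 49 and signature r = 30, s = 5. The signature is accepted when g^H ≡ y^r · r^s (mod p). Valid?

Left side g^H mod p:
78^2 = 6084 ≡ 70
78^4 ≡ 70^2 = 4900 ≡ 50
78^8 ≡ 50^2 = 2500 ≡ 75
78^16 ≡ 75^2 = 5625 ≡ 96
78^32 ≡ 96^2 = 9216 ≡ 1
49 = 32 + 16 + 1, so 78^49 ≡ 1·96·78 ≡ 19 (mod 97)
Right side y^r · r^s mod p:
18^2 = 324 ≡ 33
18^4 ≡ 33^2 = 1089 ≡ 22
18^8 ≡ 22^2 = 484 ≡ 96
18^16 ≡ 96^2 = 9216 ≡ 1
30 = 16 + 8 + 4 + 2, so 18^30 ≡ 1·96·22·33 ≡ 50 (mod 97)
30^2 = 900 ≡ 27
30^4 ≡ 27^2 = 729 ≡ 50
5 = 4 + 1, so 30^5 ≡ 50·30 ≡ 45 (mod 97)
50·45 = 2250 ≡ 19 (mod 97)
19 ≡ 19 (mod 97), so the signature is genuine.

yes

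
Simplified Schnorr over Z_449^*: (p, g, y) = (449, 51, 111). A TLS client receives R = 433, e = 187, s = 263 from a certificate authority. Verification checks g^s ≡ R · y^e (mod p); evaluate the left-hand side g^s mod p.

51^2 = 2601 ≡ 356
51^4 ≡ 356^2 = 126736 ≡ 118
51^8 ≡ 118^2 = 13924 ≡ 5
51^16 ≡ 5^2 = 25
51^32 ≡ 25^2 = 625 ≡ 176
51^64 ≡ 176^2 = 30976 ≡ 444
51^128 ≡ 444^2 = 197136 ≡ 25
51^256 ≡ 25^2 = 625 ≡ 176
263 = 256 + 4 + 2 + 1, so 51^263 ≡ 176·118·356·51 ≡ 343 (mod 449)

343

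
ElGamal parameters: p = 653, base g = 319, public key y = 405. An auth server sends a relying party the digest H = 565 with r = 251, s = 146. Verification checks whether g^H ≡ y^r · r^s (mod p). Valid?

Left side g^H mod p:
319^565 mod 653 = 612
Right side y^r · r^s mod p:
405^251 mod 653 = 565
251^146 mod 653 = 557
565·557 = 314705 ≡ 612 (mod 653)
612 ≡ 612 (mod 653), so the signature is genuine.

yes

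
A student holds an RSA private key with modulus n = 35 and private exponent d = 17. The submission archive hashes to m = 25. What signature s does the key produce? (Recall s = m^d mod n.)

30

m^2 ≡ 25^2 = 625 ≡ 30
m^4 ≡ 30^2 = 900 ≡ 25
m^8 ≡ 25^2 = 625 ≡ 30
m^16 ≡ 30^2 = 900 ≡ 25
17 = 16 + 1, so m^17 ≡ 25·25 ≡ 30 (mod 35)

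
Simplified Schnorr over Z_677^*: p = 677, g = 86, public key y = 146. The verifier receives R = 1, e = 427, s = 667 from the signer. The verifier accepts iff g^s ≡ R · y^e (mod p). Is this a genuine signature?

g^s mod p:
86^2 = 7396 ≡ 626
86^4 ≡ 626^2 = 391876 ≡ 570
86^8 ≡ 570^2 = 324900 ≡ 617
86^16 ≡ 617^2 = 380689 ≡ 215
86^32 ≡ 215^2 = 46225 ≡ 189
86^64 ≡ 189^2 = 35721 ≡ 517
86^128 ≡ 517^2 = 267289 ≡ 551
86^256 ≡ 551^2 = 303601 ≡ 305
86^512 ≡ 305^2 = 93025 ≡ 276
667 = 512 + 128 + 16 + 8 + 2 + 1, so 86^667 ≡ 276·551·215·617·626·86 ≡ 558 (mod 677)
R · y^e mod p:
146^2 = 21316 ≡ 329
146^4 ≡ 329^2 = 108241 ≡ 598
146^8 ≡ 598^2 = 357604 ≡ 148
146^16 ≡ 148^2 = 21904 ≡ 240
146^32 ≡ 240^2 = 57600 ≡ 55
146^64 ≡ 55^2 = 3025 ≡ 317
146^128 ≡ 317^2 = 100489 ≡ 293
146^256 ≡ 293^2 = 85849 ≡ 547
427 = 256 + 128 + 32 + 8 + 2 + 1, so 146^427 ≡ 547·293·55·148·329·146 ≡ 558 (mod 677)
1·558 = 558 ≡ 558 (mod 677)
558 ≡ 558 (mod 677); signature holds.

genuine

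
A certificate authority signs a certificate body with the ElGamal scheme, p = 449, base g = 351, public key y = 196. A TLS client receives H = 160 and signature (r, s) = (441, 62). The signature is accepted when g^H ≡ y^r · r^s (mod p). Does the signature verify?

Left side g^H mod p:
351^2 = 123201 ≡ 175
351^4 ≡ 175^2 = 30625 ≡ 93
351^8 ≡ 93^2 = 8649 ≡ 118
351^16 ≡ 118^2 = 13924 ≡ 5
351^32 ≡ 5^2 = 25
351^64 ≡ 25^2 = 625 ≡ 176
351^128 ≡ 176^2 = 30976 ≡ 444
160 = 128 + 32, so 351^160 ≡ 444·25 ≡ 324 (mod 449)
Right side y^r · r^s mod p:
196^2 = 38416 ≡ 251
196^4 ≡ 251^2 = 63001 ≡ 141
196^8 ≡ 141^2 = 19881 ≡ 125
196^16 ≡ 125^2 = 15625 ≡ 359
196^32 ≡ 359^2 = 128881 ≡ 18
196^64 ≡ 18^2 = 324
196^128 ≡ 324^2 = 104976 ≡ 359
196^256 ≡ 359^2 = 128881 ≡ 18
441 = 256 + 128 + 32 + 16 + 8 + 1, so 196^441 ≡ 18·359·18·359·125·196 ≡ 77 (mod 449)
441^2 = 194481 ≡ 64
441^4 ≡ 64^2 = 4096 ≡ 55
441^8 ≡ 55^2 = 3025 ≡ 331
441^16 ≡ 331^2 = 109561 ≡ 5
441^32 ≡ 5^2 = 25
62 = 32 + 16 + 8 + 4 + 2, so 441^62 ≡ 25·5·331·55·64 ≡ 115 (mod 449)
77·115 = 8855 ≡ 324 (mod 449)
324 ≡ 324 (mod 449), so the signature is genuine.

verifies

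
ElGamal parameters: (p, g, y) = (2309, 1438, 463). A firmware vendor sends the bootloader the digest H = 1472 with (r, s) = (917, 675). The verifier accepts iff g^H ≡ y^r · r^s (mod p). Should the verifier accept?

Left side g^H mod p:
Squares mod 2309: 1438^1≡1438, 1438^2≡1289, 1438^4≡1350, 1438^8≡699, 1438^16≡1402, 1438^32≡645, 1438^64≡405, 1438^128≡86, 1438^256≡469, 1438^512≡606, 1438^1024≡105
1472 = 1024 + 256 + 128 + 64, so 1438^1472 ≡ 105·469·86·405 ≡ 1953 (mod 2309)
Right side y^r · r^s mod p:
Squares mod 2309: 463^1≡463, 463^2≡1941, 463^4≡1502, 463^8≡111, 463^16≡776, 463^32≡1836, 463^64≡2065, 463^128≡1811, 463^256≡941, 463^512≡1134
917 = 512 + 256 + 128 + 16 + 4 + 1, so 463^917 ≡ 1134·941·1811·776·1502·463 ≡ 1644 (mod 2309)
Squares mod 2309: 917^1≡917, 917^2≡413, 917^4≡2012, 917^8≡467, 917^16≡1043, 917^32≡310, 917^64≡1431, 917^128≡1987, 917^256≡2088, 917^512≡352
675 = 512 + 128 + 32 + 2 + 1, so 917^675 ≡ 352·1987·310·413·917 ≡ 1293 (mod 2309)
1644·1293 = 2125692 ≡ 1412 (mod 2309)
1953 ≠ 1412, so verification fails.

reject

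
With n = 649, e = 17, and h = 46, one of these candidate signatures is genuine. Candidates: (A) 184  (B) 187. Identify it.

Candidate A: 184^2 = 33856 ≡ 108; 184^4 ≡ 108^2 = 11664 ≡ 631; 184^8 ≡ 631^2 = 398161 ≡ 324; 184^16 ≡ 324^2 = 104976 ≡ 487; 17 = 16 + 1, so 184^17 ≡ 487·184 ≡ 46 (mod 649)
  → matches h = 46
Candidate B: 187^2 = 34969 ≡ 572; 187^4 ≡ 572^2 = 327184 ≡ 88; 187^8 ≡ 88^2 = 7744 ≡ 605; 187^16 ≡ 605^2 = 366025 ≡ 638; 17 = 16 + 1, so 187^17 ≡ 638·187 ≡ 539 (mod 649)

A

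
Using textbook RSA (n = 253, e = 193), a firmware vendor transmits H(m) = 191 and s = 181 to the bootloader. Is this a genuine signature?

s^2 ≡ 181^2 = 32761 ≡ 124
s^4 ≡ 124^2 = 15376 ≡ 196
s^8 ≡ 196^2 = 38416 ≡ 213
s^16 ≡ 213^2 = 45369 ≡ 82
s^32 ≡ 82^2 = 6724 ≡ 146
s^64 ≡ 146^2 = 21316 ≡ 64
s^128 ≡ 64^2 = 4096 ≡ 48
193 = 128 + 64 + 1, so s^193 ≡ 48·64·181 ≡ 191 (mod 253)
Since 191 equals the digest 191, verification succeeds.

genuine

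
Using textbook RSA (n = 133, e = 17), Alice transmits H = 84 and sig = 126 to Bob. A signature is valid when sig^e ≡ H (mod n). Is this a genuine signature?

genuine

Squares mod 133: sig^1≡126, sig^2≡49, sig^4≡7, sig^8≡49, sig^16≡7
17 = 16 + 1, so sig^17 ≡ 7·126 ≡ 84 (mod 133)
sig^17 mod 133 = 84 matches H.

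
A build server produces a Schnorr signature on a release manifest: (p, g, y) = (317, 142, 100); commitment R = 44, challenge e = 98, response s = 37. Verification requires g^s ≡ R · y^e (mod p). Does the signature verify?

verifies

g^s mod p:
142^2 = 20164 ≡ 193
142^4 ≡ 193^2 = 37249 ≡ 160
142^8 ≡ 160^2 = 25600 ≡ 240
142^16 ≡ 240^2 = 57600 ≡ 223
142^32 ≡ 223^2 = 49729 ≡ 277
37 = 32 + 4 + 1, so 142^37 ≡ 277·160·142 ≡ 39 (mod 317)
R · y^e mod p:
100^2 = 10000 ≡ 173
100^4 ≡ 173^2 = 29929 ≡ 131
100^8 ≡ 131^2 = 17161 ≡ 43
100^16 ≡ 43^2 = 1849 ≡ 264
100^32 ≡ 264^2 = 69696 ≡ 273
100^64 ≡ 273^2 = 74529 ≡ 34
98 = 64 + 32 + 2, so 100^98 ≡ 34·273·173 ≡ 181 (mod 317)
44·181 = 7964 ≡ 39 (mod 317)
39 ≡ 39 (mod 317); signature holds.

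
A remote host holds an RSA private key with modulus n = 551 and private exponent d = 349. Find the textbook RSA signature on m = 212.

477

Squares mod 551: m^1≡212, m^2≡313, m^4≡442, m^8≡310, m^16≡226, m^32≡384, m^64≡339, m^128≡313, m^256≡442
349 = 256 + 64 + 16 + 8 + 4 + 1, so m^349 ≡ 442·339·226·310·442·212 ≡ 477 (mod 551)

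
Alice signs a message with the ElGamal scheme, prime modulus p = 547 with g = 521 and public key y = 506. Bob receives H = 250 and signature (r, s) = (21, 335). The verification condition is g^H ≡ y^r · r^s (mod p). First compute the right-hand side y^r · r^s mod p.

506^2 = 256036 ≡ 40
506^4 ≡ 40^2 = 1600 ≡ 506
506^8 ≡ 506^2 = 256036 ≡ 40
506^16 ≡ 40^2 = 1600 ≡ 506
21 = 16 + 4 + 1, so 506^21 ≡ 506·506·506 ≡ 1 (mod 547)
21^2 = 441
21^4 ≡ 441^2 = 194481 ≡ 296
21^8 ≡ 296^2 = 87616 ≡ 96
21^16 ≡ 96^2 = 9216 ≡ 464
21^32 ≡ 464^2 = 215296 ≡ 325
21^64 ≡ 325^2 = 105625 ≡ 54
21^128 ≡ 54^2 = 2916 ≡ 181
21^256 ≡ 181^2 = 32761 ≡ 488
335 = 256 + 64 + 8 + 4 + 2 + 1, so 21^335 ≡ 488·54·96·296·441·21 ≡ 402 (mod 547)
y^r · r^s ≡ 1·402 = 402 ≡ 402 (mod 547)

402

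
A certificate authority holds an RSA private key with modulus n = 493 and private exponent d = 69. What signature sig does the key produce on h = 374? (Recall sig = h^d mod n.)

68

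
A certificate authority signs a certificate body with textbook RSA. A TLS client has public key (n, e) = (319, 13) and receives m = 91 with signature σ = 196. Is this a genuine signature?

genuine

σ^2 ≡ 196^2 = 38416 ≡ 136
σ^4 ≡ 136^2 = 18496 ≡ 313
σ^8 ≡ 313^2 = 97969 ≡ 36
13 = 8 + 4 + 1, so σ^13 ≡ 36·313·196 ≡ 91 (mod 319)
Since 91 equals the digest 91, verification succeeds.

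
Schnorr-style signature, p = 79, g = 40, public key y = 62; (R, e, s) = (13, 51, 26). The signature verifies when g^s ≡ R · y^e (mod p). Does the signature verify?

verifies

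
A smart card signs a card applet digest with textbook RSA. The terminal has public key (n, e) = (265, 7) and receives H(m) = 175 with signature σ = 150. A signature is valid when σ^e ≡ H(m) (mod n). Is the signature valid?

valid

Squares mod 265: σ^1≡150, σ^2≡240, σ^4≡95
7 = 4 + 2 + 1, so σ^7 ≡ 95·240·150 ≡ 175 (mod 265)
Since 175 equals the digest 175, verification succeeds.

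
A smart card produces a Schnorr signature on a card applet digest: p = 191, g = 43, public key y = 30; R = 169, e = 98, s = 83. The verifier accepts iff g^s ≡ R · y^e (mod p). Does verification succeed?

passes

g^s mod p:
43^2 = 1849 ≡ 130
43^4 ≡ 130^2 = 16900 ≡ 92
43^8 ≡ 92^2 = 8464 ≡ 60
43^16 ≡ 60^2 = 3600 ≡ 162
43^32 ≡ 162^2 = 26244 ≡ 77
43^64 ≡ 77^2 = 5929 ≡ 8
83 = 64 + 16 + 2 + 1, so 43^83 ≡ 8·162·130·43 ≡ 10 (mod 191)
R · y^e mod p:
30^2 = 900 ≡ 136
30^4 ≡ 136^2 = 18496 ≡ 160
30^8 ≡ 160^2 = 25600 ≡ 6
30^16 ≡ 6^2 = 36
30^32 ≡ 36^2 = 1296 ≡ 150
30^64 ≡ 150^2 = 22500 ≡ 153
98 = 64 + 32 + 2, so 30^98 ≡ 153·150·136 ≡ 69 (mod 191)
169·69 = 11661 ≡ 10 (mod 191)
10 ≡ 10 (mod 191); signature holds.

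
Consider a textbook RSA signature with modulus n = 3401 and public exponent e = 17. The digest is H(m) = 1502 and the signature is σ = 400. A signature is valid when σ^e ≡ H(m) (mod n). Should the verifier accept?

σ^17 mod 3401 = 1502
σ^17 mod 3401 = 1502 matches H(m).

accept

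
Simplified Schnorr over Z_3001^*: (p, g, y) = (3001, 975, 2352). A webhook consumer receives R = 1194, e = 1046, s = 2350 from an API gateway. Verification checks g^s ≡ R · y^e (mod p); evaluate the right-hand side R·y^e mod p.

2352^2 = 5531904 ≡ 1061
2352^4 ≡ 1061^2 = 1125721 ≡ 346
2352^8 ≡ 346^2 = 119716 ≡ 2677
2352^16 ≡ 2677^2 = 7166329 ≡ 2942
2352^32 ≡ 2942^2 = 8655364 ≡ 480
2352^64 ≡ 480^2 = 230400 ≡ 2324
2352^128 ≡ 2324^2 = 5400976 ≡ 2177
2352^256 ≡ 2177^2 = 4739329 ≡ 750
2352^512 ≡ 750^2 = 562500 ≡ 1313
2352^1024 ≡ 1313^2 = 1723969 ≡ 1395
1046 = 1024 + 16 + 4 + 2, so 2352^1046 ≡ 1395·2942·346·1061 ≡ 2868 (mod 3001)
R · y^e ≡ 1194·2868 = 3424392 ≡ 251 (mod 3001)

251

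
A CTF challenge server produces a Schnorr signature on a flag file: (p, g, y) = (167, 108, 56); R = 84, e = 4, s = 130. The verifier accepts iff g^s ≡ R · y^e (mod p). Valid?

yes

g^s mod p:
Squares mod 167: 108^1≡108, 108^2≡141, 108^4≡8, 108^8≡64, 108^16≡88, 108^32≡62, 108^64≡3, 108^128≡9
130 = 128 + 2, so 108^130 ≡ 9·141 ≡ 100 (mod 167)
R · y^e mod p:
Squares mod 167: 56^1≡56, 56^2≡130, 56^4≡33
56^4 ≡ 33 (mod 167)
84·33 = 2772 ≡ 100 (mod 167)
100 ≡ 100 (mod 167); signature holds.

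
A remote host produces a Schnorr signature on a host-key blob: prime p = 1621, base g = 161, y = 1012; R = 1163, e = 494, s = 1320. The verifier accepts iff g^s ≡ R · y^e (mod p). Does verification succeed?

g^s mod p:
Squares mod 1621: 161^1≡161, 161^2≡1606, 161^4≡225, 161^8≡374, 161^16≡470, 161^32≡444, 161^64≡995, 161^128≡1215, 161^256≡1115, 161^512≡1539, 161^1024≡240
1320 = 1024 + 256 + 32 + 8, so 161^1320 ≡ 240·1115·444·374 ≡ 751 (mod 1621)
R · y^e mod p:
Squares mod 1621: 1012^1≡1012, 1012^2≡1293, 1012^4≡598, 1012^8≡984, 1012^16≡519, 1012^32≡275, 1012^64≡1059, 1012^128≡1370, 1012^256≡1403
494 = 256 + 128 + 64 + 32 + 8 + 4 + 2, so 1012^494 ≡ 1403·1370·1059·275·984·598·1293 ≡ 101 (mod 1621)
1163·101 = 117463 ≡ 751 (mod 1621)
751 ≡ 751 (mod 1621); signature holds.

passes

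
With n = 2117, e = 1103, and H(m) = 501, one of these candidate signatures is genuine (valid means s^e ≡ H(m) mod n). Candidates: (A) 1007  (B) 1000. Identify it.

B

Candidate A: 1007^2 = 1014049 ≡ 6; 1007^4 ≡ 6^2 = 36; 1007^8 ≡ 36^2 = 1296; 1007^16 ≡ 1296^2 = 1679616 ≡ 835; 1007^32 ≡ 835^2 = 697225 ≡ 732; 1007^64 ≡ 732^2 = 535824 ≡ 223; 1007^128 ≡ 223^2 = 49729 ≡ 1038; 1007^256 ≡ 1038^2 = 1077444 ≡ 2008; 1007^512 ≡ 2008^2 = 4032064 ≡ 1296; 1007^1024 ≡ 1296^2 = 1679616 ≡ 835; 1103 = 1024 + 64 + 8 + 4 + 2 + 1, so 1007^1103 ≡ 835·223·1296·36·6·1007 ≡ 345 (mod 2117)
Candidate B: 1000^2 = 1000000 ≡ 776; 1000^4 ≡ 776^2 = 602176 ≡ 948; 1000^8 ≡ 948^2 = 898704 ≡ 1096; 1000^16 ≡ 1096^2 = 1201216 ≡ 877; 1000^32 ≡ 877^2 = 769129 ≡ 658; 1000^64 ≡ 658^2 = 432964 ≡ 1096; 1000^128 ≡ 1096^2 = 1201216 ≡ 877; 1000^256 ≡ 877^2 = 769129 ≡ 658; 1000^512 ≡ 658^2 = 432964 ≡ 1096; 1000^1024 ≡ 1096^2 = 1201216 ≡ 877; 1103 = 1024 + 64 + 8 + 4 + 2 + 1, so 1000^1103 ≡ 877·1096·1096·948·776·1000 ≡ 501 (mod 2117)
  → matches H(m) = 501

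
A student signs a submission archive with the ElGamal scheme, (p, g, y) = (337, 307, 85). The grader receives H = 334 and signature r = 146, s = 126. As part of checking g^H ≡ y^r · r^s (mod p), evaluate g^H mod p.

Squares mod 337: 307^1≡307, 307^2≡226, 307^4≡189, 307^8≡336, 307^16≡1, 307^32≡1, 307^64≡1, 307^128≡1, 307^256≡1
334 = 256 + 64 + 8 + 4 + 2, so 307^334 ≡ 1·1·336·189·226 ≡ 85 (mod 337)

85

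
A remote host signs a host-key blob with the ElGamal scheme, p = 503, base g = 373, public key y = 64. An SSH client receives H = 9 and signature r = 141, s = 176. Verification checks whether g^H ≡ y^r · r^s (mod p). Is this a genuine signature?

Left side g^H mod p:
373^2 = 139129 ≡ 301
373^4 ≡ 301^2 = 90601 ≡ 61
373^8 ≡ 61^2 = 3721 ≡ 200
9 = 8 + 1, so 373^9 ≡ 200·373 ≡ 156 (mod 503)
Right side y^r · r^s mod p:
64^2 = 4096 ≡ 72
64^4 ≡ 72^2 = 5184 ≡ 154
64^8 ≡ 154^2 = 23716 ≡ 75
64^16 ≡ 75^2 = 5625 ≡ 92
64^32 ≡ 92^2 = 8464 ≡ 416
64^64 ≡ 416^2 = 173056 ≡ 24
64^128 ≡ 24^2 = 576 ≡ 73
141 = 128 + 8 + 4 + 1, so 64^141 ≡ 73·75·154·64 ≡ 263 (mod 503)
141^2 = 19881 ≡ 264
141^4 ≡ 264^2 = 69696 ≡ 282
141^8 ≡ 282^2 = 79524 ≡ 50
141^16 ≡ 50^2 = 2500 ≡ 488
141^32 ≡ 488^2 = 238144 ≡ 225
141^64 ≡ 225^2 = 50625 ≡ 325
141^128 ≡ 325^2 = 105625 ≡ 498
176 = 128 + 32 + 16, so 141^176 ≡ 498·225·488 ≡ 276 (mod 503)
263·276 = 72588 ≡ 156 (mod 503)
156 ≡ 156 (mod 503), so the signature is genuine.

genuine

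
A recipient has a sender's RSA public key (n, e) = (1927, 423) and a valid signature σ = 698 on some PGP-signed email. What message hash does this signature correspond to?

σ^423 mod 1927 = 452

452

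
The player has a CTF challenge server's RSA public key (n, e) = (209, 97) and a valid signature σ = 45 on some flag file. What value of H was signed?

45

σ^2 ≡ 45^2 = 2025 ≡ 144
σ^4 ≡ 144^2 = 20736 ≡ 45
σ^8 ≡ 45^2 = 2025 ≡ 144
σ^16 ≡ 144^2 = 20736 ≡ 45
σ^32 ≡ 45^2 = 2025 ≡ 144
σ^64 ≡ 144^2 = 20736 ≡ 45
97 = 64 + 32 + 1, so σ^97 ≡ 45·144·45 ≡ 45 (mod 209)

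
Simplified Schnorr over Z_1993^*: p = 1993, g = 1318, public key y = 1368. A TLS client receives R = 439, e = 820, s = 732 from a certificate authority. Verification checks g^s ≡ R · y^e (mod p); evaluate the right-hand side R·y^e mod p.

1368^2 = 1871424 ≡ 1990
1368^4 ≡ 1990^2 = 3960100 ≡ 9
1368^8 ≡ 9^2 = 81
1368^16 ≡ 81^2 = 6561 ≡ 582
1368^32 ≡ 582^2 = 338724 ≡ 1907
1368^64 ≡ 1907^2 = 3636649 ≡ 1417
1368^128 ≡ 1417^2 = 2007889 ≡ 938
1368^256 ≡ 938^2 = 879844 ≡ 931
1368^512 ≡ 931^2 = 866761 ≡ 1799
820 = 512 + 256 + 32 + 16 + 4, so 1368^820 ≡ 1799·931·1907·582·9 ≡ 417 (mod 1993)
R · y^e ≡ 439·417 = 183063 ≡ 1700 (mod 1993)

1700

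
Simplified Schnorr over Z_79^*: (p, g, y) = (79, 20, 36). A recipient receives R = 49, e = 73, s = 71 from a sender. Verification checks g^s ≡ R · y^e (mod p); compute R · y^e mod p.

31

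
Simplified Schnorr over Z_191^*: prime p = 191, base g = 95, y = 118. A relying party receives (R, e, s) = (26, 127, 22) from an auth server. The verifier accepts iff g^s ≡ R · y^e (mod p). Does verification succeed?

passes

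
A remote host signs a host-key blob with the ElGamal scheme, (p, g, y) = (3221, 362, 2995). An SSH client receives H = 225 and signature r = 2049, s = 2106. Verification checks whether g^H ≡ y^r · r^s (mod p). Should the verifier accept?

accept

Left side g^H mod p:
362^2 = 131044 ≡ 2204
362^4 ≡ 2204^2 = 4857616 ≡ 348
362^8 ≡ 348^2 = 121104 ≡ 1927
362^16 ≡ 1927^2 = 3713329 ≡ 2737
362^32 ≡ 2737^2 = 7491169 ≡ 2344
362^64 ≡ 2344^2 = 5494336 ≡ 2531
362^128 ≡ 2531^2 = 6405961 ≡ 2613
225 = 128 + 64 + 32 + 1, so 362^225 ≡ 2613·2531·2344·362 ≡ 1926 (mod 3221)
Right side y^r · r^s mod p:
2995^2 = 8970025 ≡ 2761
2995^4 ≡ 2761^2 = 7623121 ≡ 2235
2995^8 ≡ 2235^2 = 4995225 ≡ 2675
2995^16 ≡ 2675^2 = 7155625 ≡ 1784
2995^32 ≡ 1784^2 = 3182656 ≡ 308
2995^64 ≡ 308^2 = 94864 ≡ 1455
2995^128 ≡ 1455^2 = 2117025 ≡ 828
2995^256 ≡ 828^2 = 685584 ≡ 2732
2995^512 ≡ 2732^2 = 7463824 ≡ 767
2995^1024 ≡ 767^2 = 588289 ≡ 2067
2995^2048 ≡ 2067^2 = 4272489 ≡ 1443
2049 = 2048 + 1, so 2995^2049 ≡ 1443·2995 ≡ 2424 (mod 3221)
2049^2 = 4198401 ≡ 1438
2049^4 ≡ 1438^2 = 2067844 ≡ 3183
2049^8 ≡ 3183^2 = 10131489 ≡ 1444
2049^16 ≡ 1444^2 = 2085136 ≡ 1149
2049^32 ≡ 1149^2 = 1320201 ≡ 2812
2049^64 ≡ 2812^2 = 7907344 ≡ 3010
2049^128 ≡ 3010^2 = 9060100 ≡ 2648
2049^256 ≡ 2648^2 = 7011904 ≡ 3008
2049^512 ≡ 3008^2 = 9048064 ≡ 275
2049^1024 ≡ 275^2 = 75625 ≡ 1542
2049^2048 ≡ 1542^2 = 2377764 ≡ 666
2106 = 2048 + 32 + 16 + 8 + 2, so 2049^2106 ≡ 666·2812·1149·1444·1438 ≡ 2576 (mod 3221)
2424·2576 = 6244224 ≡ 1926 (mod 3221)
1926 ≡ 1926 (mod 3221), so the signature is genuine.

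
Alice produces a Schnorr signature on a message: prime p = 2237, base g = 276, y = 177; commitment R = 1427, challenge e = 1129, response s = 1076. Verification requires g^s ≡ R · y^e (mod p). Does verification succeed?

g^s mod p:
276^2 = 76176 ≡ 118
276^4 ≡ 118^2 = 13924 ≡ 502
276^8 ≡ 502^2 = 252004 ≡ 1460
276^16 ≡ 1460^2 = 2131600 ≡ 1976
276^32 ≡ 1976^2 = 3904576 ≡ 1011
276^64 ≡ 1011^2 = 1022121 ≡ 2049
276^128 ≡ 2049^2 = 4198401 ≡ 1789
276^256 ≡ 1789^2 = 3200521 ≡ 1611
276^512 ≡ 1611^2 = 2595321 ≡ 401
276^1024 ≡ 401^2 = 160801 ≡ 1974
1076 = 1024 + 32 + 16 + 4, so 276^1076 ≡ 1974·1011·1976·502 ≡ 389 (mod 2237)
R · y^e mod p:
177^2 = 31329 ≡ 11
177^4 ≡ 11^2 = 121
177^8 ≡ 121^2 = 14641 ≡ 1219
177^16 ≡ 1219^2 = 1485961 ≡ 593
177^32 ≡ 593^2 = 351649 ≡ 440
177^64 ≡ 440^2 = 193600 ≡ 1218
177^128 ≡ 1218^2 = 1483524 ≡ 393
177^256 ≡ 393^2 = 154449 ≡ 96
177^512 ≡ 96^2 = 9216 ≡ 268
177^1024 ≡ 268^2 = 71824 ≡ 240
1129 = 1024 + 64 + 32 + 8 + 1, so 177^1129 ≡ 240·1218·440·1219·177 ≡ 2173 (mod 2237)
1427·2173 = 3100871 ≡ 389 (mod 2237)
389 ≡ 389 (mod 2237); signature holds.

passes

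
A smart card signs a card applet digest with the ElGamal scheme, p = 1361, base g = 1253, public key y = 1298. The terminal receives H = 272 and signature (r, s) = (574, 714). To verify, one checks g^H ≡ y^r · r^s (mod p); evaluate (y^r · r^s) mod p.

1

Squares mod 1361: 1298^1≡1298, 1298^2≡1247, 1298^4≡747, 1298^8≡1360, 1298^16≡1, 1298^32≡1, 1298^64≡1, 1298^128≡1, 1298^256≡1, 1298^512≡1
574 = 512 + 32 + 16 + 8 + 4 + 2, so 1298^574 ≡ 1·1·1·1360·747·1247 ≡ 776 (mod 1361)
Squares mod 1361: 574^1≡574, 574^2≡114, 574^4≡747, 574^8≡1360, 574^16≡1, 574^32≡1, 574^64≡1, 574^128≡1, 574^256≡1, 574^512≡1
714 = 512 + 128 + 64 + 8 + 2, so 574^714 ≡ 1·1·1·1360·114 ≡ 1247 (mod 1361)
y^r · r^s ≡ 776·1247 = 967672 ≡ 1 (mod 1361)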